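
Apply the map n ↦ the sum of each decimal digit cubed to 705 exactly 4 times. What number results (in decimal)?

513

705 → 468
468 → 792
792 → 1080
1080 → 513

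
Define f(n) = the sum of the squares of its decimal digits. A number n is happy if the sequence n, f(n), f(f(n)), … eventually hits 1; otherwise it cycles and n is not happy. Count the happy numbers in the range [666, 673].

666: 666 → 108 → 65 → 61 → 37 → 58 → 89 → 145 → 42 → 20 → 4 → 16 → 37  (repeats 37)
667: 667 → 121 → 6 → 36 → 45 → 41 → 17 → 50 → 25 → 29 → 85 → 89 → 145 → 42 → 20 → 4 → 16 → 37 → 58 → 89  (repeats 89)
668: 668 → 136 → 46 → 52 → 29 → 85 → 89 → 145 → 42 → 20 → 4 → 16 → 37 → 58 → 89  (repeats 89)
669: 669 → 153 → 35 → 34 → 25 → 29 → 85 → 89 → 145 → 42 → 20 → 4 → 16 → 37 → 58 → 89  (repeats 89)
670: 670 → 85 → 89 → 145 → 42 → 20 → 4 → 16 → 37 → 58 → 89  (repeats 89)
671: 671 → 86 → 100 → 1  (reaches 1)
672: 672 → 89 → 145 → 42 → 20 → 4 → 16 → 37 → 58 → 89  (repeats 89)
673: 673 → 94 → 97 → 130 → 10 → 1  (reaches 1)
happy: 671, 673

2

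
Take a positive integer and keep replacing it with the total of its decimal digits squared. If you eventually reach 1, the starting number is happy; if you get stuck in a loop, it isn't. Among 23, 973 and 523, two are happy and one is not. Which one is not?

23: 23 → 13 → 10 → 1  — reaches 1 (happy)
973: 973 → 139 → 91 → 82 → 68 → 100 → 1  — reaches 1 (happy)
523: 523 → 38 → 73 → 58 → 89 → 145 → 42 → 20 → 4 → 16 → 37 → 58  — repeats 58 (not happy)

523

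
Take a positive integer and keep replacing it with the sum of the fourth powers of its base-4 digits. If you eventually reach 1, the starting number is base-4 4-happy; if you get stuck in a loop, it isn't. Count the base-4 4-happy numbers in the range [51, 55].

2

51: 51 → 162 → 48 → 81 → 3 → 81  — not base-4 4-happy
52: 52 → 82 → 18 → 17 → 2 → 16 → 1  — base-4 4-happy
53: 53 → 83 → 83  — not base-4 4-happy
54: 54 → 98 → 33 → 17 → 2 → 16 → 1  — base-4 4-happy
55: 55 → 163 → 113 → 83 → 83  — not base-4 4-happy
base-4 4-happy: 52, 54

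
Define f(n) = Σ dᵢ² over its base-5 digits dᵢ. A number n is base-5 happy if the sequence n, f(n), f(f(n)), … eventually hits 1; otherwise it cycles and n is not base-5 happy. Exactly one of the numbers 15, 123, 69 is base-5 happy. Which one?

123

15: 15 → 9 → 17 → 13 → 13  — repeats 13 (not base-5 happy)
123: 123 → 41 → 11 → 5 → 1  — reaches 1 (base-5 happy)
69: 69 → 29 → 17 → 13 → 13  — repeats 13 (not base-5 happy)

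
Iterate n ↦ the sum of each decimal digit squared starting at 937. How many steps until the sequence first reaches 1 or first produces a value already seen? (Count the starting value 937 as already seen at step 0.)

937 → 9² + 3² + 7² = 81 + 9 + 49 = 139
139 → 1² + 3² + 9² = 1 + 9 + 81 = 91
91 → 9² + 1² = 81 + 1 = 82
82 → 8² + 2² = 64 + 4 = 68
68 → 6² + 8² = 36 + 64 = 100
100 → 1² + 0² + 0² = 1 + 0 + 0 = 1  — reached 1.
That took 6 steps.

6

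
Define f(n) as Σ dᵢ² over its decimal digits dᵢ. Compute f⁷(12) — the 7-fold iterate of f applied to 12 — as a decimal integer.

12 → 5
5 → 25
25 → 29
29 → 85
85 → 89
89 → 145
145 → 42

42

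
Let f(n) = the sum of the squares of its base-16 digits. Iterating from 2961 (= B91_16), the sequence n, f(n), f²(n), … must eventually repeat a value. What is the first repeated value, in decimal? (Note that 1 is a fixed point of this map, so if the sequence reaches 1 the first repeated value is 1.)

2961 = (11,9,1)_16 → 11² + 9² + 1² = 121 + 81 + 1 = 203
203 = (12,11)_16 → 12² + 11² = 144 + 121 = 265
265 = (1,0,9)_16 → 1² + 0² + 9² = 1 + 0 + 81 = 82
82 = (5,2)_16 → 5² + 2² = 25 + 4 = 29
29 = (1,13)_16 → 1² + 13² = 1 + 169 = 170
170 = (10,10)_16 → 10² + 10² = 100 + 100 = 200
200 = (12,8)_16 → 12² + 8² = 144 + 64 = 208
208 = (13,0)_16 → 13² + 0² = 169 + 0 = 169
169 = (10,9)_16 → 10² + 9² = 100 + 81 = 181
181 = (11,5)_16 → 11² + 5² = 121 + 25 = 146
146 = (9,2)_16 → 9² + 2² = 81 + 4 = 85
85 = (5,5)_16 → 5² + 5² = 25 + 25 = 50
50 = (3,2)_16 → 3² + 2² = 9 + 4 = 13
13 = (13)_16 → 13² = 169  — 169 already appeared earlier.

169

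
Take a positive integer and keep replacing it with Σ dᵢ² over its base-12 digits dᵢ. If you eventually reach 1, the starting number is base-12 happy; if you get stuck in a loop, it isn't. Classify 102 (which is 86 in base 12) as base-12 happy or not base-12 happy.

102 = (8,6)_12 → 8² + 6² = 64 + 36 = 100
100 = (8,4)_12 → 8² + 4² = 64 + 16 = 80
80 = (6,8)_12 → 6² + 8² = 36 + 64 = 100  — 100 already seen; the sequence cycles without reaching 1.

not base-12 happy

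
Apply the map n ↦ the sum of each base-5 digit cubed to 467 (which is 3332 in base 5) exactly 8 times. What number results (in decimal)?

467 = (3,3,3,2)_5 → 3³ + 3³ + 3³ + 2³ = 27 + 27 + 27 + 8 = 89
89 = (3,2,4)_5 → 3³ + 2³ + 4³ = 27 + 8 + 64 = 99
99 = (3,4,4)_5 → 3³ + 4³ + 4³ = 27 + 64 + 64 = 155
155 = (1,1,1,0)_5 → 1³ + 1³ + 1³ + 0³ = 1 + 1 + 1 + 0 = 3
3 = (3)_5 → 3³ = 27
27 = (1,0,2)_5 → 1³ + 0³ + 2³ = 1 + 0 + 8 = 9
9 = (1,4)_5 → 1³ + 4³ = 1 + 64 = 65
65 = (2,3,0)_5 → 2³ + 3³ + 0³ = 8 + 27 + 0 = 35

35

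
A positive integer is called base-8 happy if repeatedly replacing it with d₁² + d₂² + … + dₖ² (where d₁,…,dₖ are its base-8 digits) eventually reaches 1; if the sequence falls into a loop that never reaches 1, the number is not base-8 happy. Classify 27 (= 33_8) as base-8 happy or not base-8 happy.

27 = (3,3)_8 → 3² + 3² = 9 + 9 = 18
18 = (2,2)_8 → 2² + 2² = 4 + 4 = 8
8 = (1,0)_8 → 1² + 0² = 1 + 0 = 1  — reached 1.

base-8 happy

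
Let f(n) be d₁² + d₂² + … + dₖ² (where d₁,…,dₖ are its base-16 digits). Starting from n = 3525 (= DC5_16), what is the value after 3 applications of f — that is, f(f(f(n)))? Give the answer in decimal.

3525 = (13,12,5)_16 → 13² + 12² + 5² = 169 + 144 + 25 = 338
338 = (1,5,2)_16 → 1² + 5² + 2² = 1 + 25 + 4 = 30
30 = (1,14)_16 → 1² + 14² = 1 + 196 = 197

197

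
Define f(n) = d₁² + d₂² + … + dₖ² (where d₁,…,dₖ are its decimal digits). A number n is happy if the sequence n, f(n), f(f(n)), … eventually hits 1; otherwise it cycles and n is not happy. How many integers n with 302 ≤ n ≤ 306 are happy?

302: 302 → 13 → 10 → 1  — happy
303: 303 → 18 → 65 → 61 → 37 → 58 → 89 → 145 → 42 → 20 → 4 → 16 → 37  — not happy
304: 304 → 25 → 29 → 85 → 89 → 145 → 42 → 20 → 4 → 16 → 37 → 58 → 89  — not happy
305: 305 → 34 → 25 → 29 → 85 → 89 → 145 → 42 → 20 → 4 → 16 → 37 → 58 → 89  — not happy
306: 306 → 45 → 41 → 17 → 50 → 25 → 29 → 85 → 89 → 145 → 42 → 20 → 4 → 16 → 37 → 58 → 89  — not happy
happy: 302

1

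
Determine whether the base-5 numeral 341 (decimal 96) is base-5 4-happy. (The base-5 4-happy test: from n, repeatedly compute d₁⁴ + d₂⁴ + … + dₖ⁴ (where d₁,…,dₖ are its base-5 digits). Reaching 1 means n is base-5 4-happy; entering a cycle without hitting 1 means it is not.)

96 = (3,4,1)_5 → 3⁴ + 4⁴ + 1⁴ = 81 + 256 + 1 = 338
338 = (2,3,2,3)_5 → 2⁴ + 3⁴ + 2⁴ + 3⁴ = 16 + 81 + 16 + 81 = 194
194 = (1,2,3,4)_5 → 1⁴ + 2⁴ + 3⁴ + 4⁴ = 1 + 16 + 81 + 256 = 354
354 = (2,4,0,4)_5 → 2⁴ + 4⁴ + 0⁴ + 4⁴ = 16 + 256 + 0 + 256 = 528
528 = (4,1,0,3)_5 → 4⁴ + 1⁴ + 0⁴ + 3⁴ = 256 + 1 + 0 + 81 = 338  — 338 already seen; the sequence cycles without reaching 1.

not base-5 4-happy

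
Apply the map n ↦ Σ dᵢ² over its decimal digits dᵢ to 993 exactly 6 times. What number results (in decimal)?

37

993 → 9² + 9² + 3² = 81 + 81 + 9 = 171
171 → 1² + 7² + 1² = 1 + 49 + 1 = 51
51 → 5² + 1² = 25 + 1 = 26
26 → 2² + 6² = 4 + 36 = 40
40 → 4² + 0² = 16 + 0 = 16
16 → 1² + 6² = 1 + 36 = 37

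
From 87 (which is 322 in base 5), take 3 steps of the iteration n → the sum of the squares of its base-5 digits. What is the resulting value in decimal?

13

87 = (3,2,2)_5 → 3² + 2² + 2² = 9 + 4 + 4 = 17
17 = (3,2)_5 → 3² + 2² = 9 + 4 = 13
13 = (2,3)_5 → 2² + 3² = 4 + 9 = 13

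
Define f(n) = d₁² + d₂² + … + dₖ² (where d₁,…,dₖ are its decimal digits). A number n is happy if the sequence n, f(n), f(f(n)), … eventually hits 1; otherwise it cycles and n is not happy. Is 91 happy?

91 → 82
82 → 68
68 → 100
100 → 1  — reached 1.

happy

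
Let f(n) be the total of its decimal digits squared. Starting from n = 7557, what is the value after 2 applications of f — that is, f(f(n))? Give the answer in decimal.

81

7557 → 7² + 5² + 5² + 7² = 148
148 → 1² + 4² + 8² = 81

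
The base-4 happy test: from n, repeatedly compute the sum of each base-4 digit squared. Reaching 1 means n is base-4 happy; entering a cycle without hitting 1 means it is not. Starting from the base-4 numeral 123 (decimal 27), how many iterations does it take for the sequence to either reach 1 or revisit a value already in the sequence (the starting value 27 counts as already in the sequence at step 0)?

6

27 = (1,2,3)_4 → 1² + 2² + 3² = 14
14 = (3,2)_4 → 3² + 2² = 13
13 = (3,1)_4 → 3² + 1² = 10
10 = (2,2)_4 → 2² + 2² = 8
8 = (2,0)_4 → 2² + 0² = 4
4 = (1,0)_4 → 1² + 0² = 1  — reached 1.
That took 6 steps.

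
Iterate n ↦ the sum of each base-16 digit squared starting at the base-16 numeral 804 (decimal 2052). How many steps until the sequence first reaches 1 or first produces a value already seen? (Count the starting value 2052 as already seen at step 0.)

2052 = (8,0,4)_16 → 8² + 0² + 4² = 80
80 = (5,0)_16 → 5² + 0² = 25
25 = (1,9)_16 → 1² + 9² = 82
82 = (5,2)_16 → 5² + 2² = 29
29 = (1,13)_16 → 1² + 13² = 170
170 = (10,10)_16 → 10² + 10² = 200
200 = (12,8)_16 → 12² + 8² = 208
208 = (13,0)_16 → 13² + 0² = 169
169 = (10,9)_16 → 10² + 9² = 181
181 = (11,5)_16 → 11² + 5² = 146
146 = (9,2)_16 → 9² + 2² = 85
85 = (5,5)_16 → 5² + 5² = 50
50 = (3,2)_16 → 3² + 2² = 13
13 = (13)_16 → 13² = 169  — 169 repeats.
That took 14 steps.

14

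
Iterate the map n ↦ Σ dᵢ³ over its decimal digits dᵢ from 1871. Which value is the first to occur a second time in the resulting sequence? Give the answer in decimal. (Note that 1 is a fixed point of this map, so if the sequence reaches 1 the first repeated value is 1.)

1871 → 1³ + 8³ + 7³ + 1³ = 1 + 512 + 343 + 1 = 857
857 → 8³ + 5³ + 7³ = 512 + 125 + 343 = 980
980 → 9³ + 8³ + 0³ = 729 + 512 + 0 = 1241
1241 → 1³ + 2³ + 4³ + 1³ = 1 + 8 + 64 + 1 = 74
74 → 7³ + 4³ = 343 + 64 = 407
407 → 4³ + 0³ + 7³ = 64 + 0 + 343 = 407  — 407 already appeared earlier.

407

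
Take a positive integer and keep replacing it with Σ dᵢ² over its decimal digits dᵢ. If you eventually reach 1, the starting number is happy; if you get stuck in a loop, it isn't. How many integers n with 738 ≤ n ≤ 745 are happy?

738: 738 → 122 → 9 → 81 → 65 → 61 → 37 → 58 → 89 → 145 → 42 → 20 → 4 → 16 → 37  (repeats 37)
739: 739 → 139 → 91 → 82 → 68 → 100 → 1  (reaches 1)
740: 740 → 65 → 61 → 37 → 58 → 89 → 145 → 42 → 20 → 4 → 16 → 37  (repeats 37)
741: 741 → 66 → 72 → 53 → 34 → 25 → 29 → 85 → 89 → 145 → 42 → 20 → 4 → 16 → 37 → 58 → 89  (repeats 89)
742: 742 → 69 → 117 → 51 → 26 → 40 → 16 → 37 → 58 → 89 → 145 → 42 → 20 → 4 → 16  (repeats 16)
743: 743 → 74 → 65 → 61 → 37 → 58 → 89 → 145 → 42 → 20 → 4 → 16 → 37  (repeats 37)
744: 744 → 81 → 65 → 61 → 37 → 58 → 89 → 145 → 42 → 20 → 4 → 16 → 37  (repeats 37)
745: 745 → 90 → 81 → 65 → 61 → 37 → 58 → 89 → 145 → 42 → 20 → 4 → 16 → 37  (repeats 37)
happy: 739

1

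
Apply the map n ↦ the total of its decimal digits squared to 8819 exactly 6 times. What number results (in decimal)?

89

8819 → 8² + 8² + 1² + 9² = 210
210 → 2² + 1² + 0² = 5
5 → 5² = 25
25 → 2² + 5² = 29
29 → 2² + 9² = 85
85 → 8² + 5² = 89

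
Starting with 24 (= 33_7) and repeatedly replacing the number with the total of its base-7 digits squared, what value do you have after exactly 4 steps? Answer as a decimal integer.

24 = (3,3)_7 → 3² + 3² = 9 + 9 = 18
18 = (2,4)_7 → 2² + 4² = 4 + 16 = 20
20 = (2,6)_7 → 2² + 6² = 4 + 36 = 40
40 = (5,5)_7 → 5² + 5² = 25 + 25 = 50

50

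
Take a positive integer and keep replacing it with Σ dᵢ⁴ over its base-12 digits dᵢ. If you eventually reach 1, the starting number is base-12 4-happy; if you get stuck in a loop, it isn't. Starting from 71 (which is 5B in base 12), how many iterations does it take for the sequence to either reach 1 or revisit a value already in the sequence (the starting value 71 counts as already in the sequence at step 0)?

71 = (5,11)_12 → 5⁴ + 11⁴ = 15266
15266 = (8,10,0,2)_12 → 8⁴ + 10⁴ + 0⁴ + 2⁴ = 14112
14112 = (8,2,0,0)_12 → 8⁴ + 2⁴ + 0⁴ + 0⁴ = 4112
4112 = (2,4,6,8)_12 → 2⁴ + 4⁴ + 6⁴ + 8⁴ = 5664
5664 = (3,3,4,0)_12 → 3⁴ + 3⁴ + 4⁴ + 0⁴ = 418
418 = (2,10,10)_12 → 2⁴ + 10⁴ + 10⁴ = 20016
20016 = (11,7,0,0)_12 → 11⁴ + 7⁴ + 0⁴ + 0⁴ = 17042
17042 = (9,10,4,2)_12 → 9⁴ + 10⁴ + 4⁴ + 2⁴ = 16833
16833 = (9,8,10,9)_12 → 9⁴ + 8⁴ + 10⁴ + 9⁴ = 27218
27218 = (1,3,9,0,2)_12 → 1⁴ + 3⁴ + 9⁴ + 0⁴ + 2⁴ = 6659
6659 = (3,10,2,11)_12 → 3⁴ + 10⁴ + 2⁴ + 11⁴ = 24738
24738 = (1,2,3,9,6)_12 → 1⁴ + 2⁴ + 3⁴ + 9⁴ + 6⁴ = 7955
7955 = (4,7,2,11)_12 → 4⁴ + 7⁴ + 2⁴ + 11⁴ = 17314
17314 = (10,0,2,10)_12 → 10⁴ + 0⁴ + 2⁴ + 10⁴ = 20016  — 20016 repeats.
That took 14 steps.

14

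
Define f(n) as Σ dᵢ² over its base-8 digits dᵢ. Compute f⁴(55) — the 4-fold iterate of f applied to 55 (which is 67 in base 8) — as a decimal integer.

50

55 = (6,7)_8 → 6² + 7² = 36 + 49 = 85
85 = (1,2,5)_8 → 1² + 2² + 5² = 1 + 4 + 25 = 30
30 = (3,6)_8 → 3² + 6² = 9 + 36 = 45
45 = (5,5)_8 → 5² + 5² = 25 + 25 = 50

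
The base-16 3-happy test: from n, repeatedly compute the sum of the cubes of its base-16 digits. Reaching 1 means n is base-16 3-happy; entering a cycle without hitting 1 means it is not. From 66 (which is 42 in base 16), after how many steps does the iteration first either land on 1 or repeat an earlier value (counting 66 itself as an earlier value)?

3

66 = (4,2)_16 → 72
72 = (4,8)_16 → 576
576 = (2,4,0)_16 → 72  — 72 repeats.
That took 3 steps.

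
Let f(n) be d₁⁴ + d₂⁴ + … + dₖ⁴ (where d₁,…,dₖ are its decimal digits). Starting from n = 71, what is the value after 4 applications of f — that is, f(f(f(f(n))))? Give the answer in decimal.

71 → 7⁴ + 1⁴ = 2401 + 1 = 2402
2402 → 2⁴ + 4⁴ + 0⁴ + 2⁴ = 16 + 256 + 0 + 16 = 288
288 → 2⁴ + 8⁴ + 8⁴ = 16 + 4096 + 4096 = 8208
8208 → 8⁴ + 2⁴ + 0⁴ + 8⁴ = 4096 + 16 + 0 + 4096 = 8208

8208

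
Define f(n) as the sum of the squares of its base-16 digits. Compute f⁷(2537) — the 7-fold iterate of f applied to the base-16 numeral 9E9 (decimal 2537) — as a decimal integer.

200

2537 = (9,14,9)_16 → 9² + 14² + 9² = 81 + 196 + 81 = 358
358 = (1,6,6)_16 → 1² + 6² + 6² = 1 + 36 + 36 = 73
73 = (4,9)_16 → 4² + 9² = 16 + 81 = 97
97 = (6,1)_16 → 6² + 1² = 36 + 1 = 37
37 = (2,5)_16 → 2² + 5² = 4 + 25 = 29
29 = (1,13)_16 → 1² + 13² = 1 + 169 = 170
170 = (10,10)_16 → 10² + 10² = 100 + 100 = 200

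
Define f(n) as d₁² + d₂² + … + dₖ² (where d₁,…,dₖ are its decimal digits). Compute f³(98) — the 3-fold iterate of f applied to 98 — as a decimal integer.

20

98 → 9² + 8² = 81 + 64 = 145
145 → 1² + 4² + 5² = 1 + 16 + 25 = 42
42 → 4² + 2² = 16 + 4 = 20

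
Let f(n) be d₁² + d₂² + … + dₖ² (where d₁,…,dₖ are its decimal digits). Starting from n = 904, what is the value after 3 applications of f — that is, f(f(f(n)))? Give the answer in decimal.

904 → 97
97 → 130
130 → 10

10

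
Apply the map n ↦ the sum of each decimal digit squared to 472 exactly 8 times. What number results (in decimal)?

58

472 → 4² + 7² + 2² = 16 + 49 + 4 = 69
69 → 6² + 9² = 36 + 81 = 117
117 → 1² + 1² + 7² = 1 + 1 + 49 = 51
51 → 5² + 1² = 25 + 1 = 26
26 → 2² + 6² = 4 + 36 = 40
40 → 4² + 0² = 16 + 0 = 16
16 → 1² + 6² = 1 + 36 = 37
37 → 3² + 7² = 9 + 49 = 58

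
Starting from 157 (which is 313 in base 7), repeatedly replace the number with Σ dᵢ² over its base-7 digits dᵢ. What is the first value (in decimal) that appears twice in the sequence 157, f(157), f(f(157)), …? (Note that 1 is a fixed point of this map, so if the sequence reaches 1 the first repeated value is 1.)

157 = (3,1,3)_7 → 3² + 1² + 3² = 19
19 = (2,5)_7 → 2² + 5² = 29
29 = (4,1)_7 → 4² + 1² = 17
17 = (2,3)_7 → 2² + 3² = 13
13 = (1,6)_7 → 1² + 6² = 37
37 = (5,2)_7 → 5² + 2² = 29  — 29 already appeared earlier.

29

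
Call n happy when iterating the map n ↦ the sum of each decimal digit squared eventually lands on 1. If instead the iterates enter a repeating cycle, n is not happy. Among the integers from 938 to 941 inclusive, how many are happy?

1

938: 938 → 154 → 42 → 20 → 4 → 16 → 37 → 58 → 89 → 145 → 42  — not happy
939: 939 → 171 → 51 → 26 → 40 → 16 → 37 → 58 → 89 → 145 → 42 → 20 → 4 → 16  — not happy
940: 940 → 97 → 130 → 10 → 1  — happy
941: 941 → 98 → 145 → 42 → 20 → 4 → 16 → 37 → 58 → 89 → 145  — not happy
happy: 940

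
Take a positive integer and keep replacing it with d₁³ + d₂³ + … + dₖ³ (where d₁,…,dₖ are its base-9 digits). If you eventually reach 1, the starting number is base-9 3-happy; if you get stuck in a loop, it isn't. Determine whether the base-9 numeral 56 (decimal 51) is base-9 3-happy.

base-9 3-happy

51 = (5,6)_9 → 5³ + 6³ = 341
341 = (4,1,8)_9 → 4³ + 1³ + 8³ = 577
577 = (7,1,1)_9 → 7³ + 1³ + 1³ = 345
345 = (4,2,3)_9 → 4³ + 2³ + 3³ = 99
99 = (1,2,0)_9 → 1³ + 2³ + 0³ = 9
9 = (1,0)_9 → 1³ + 0³ = 1  — reached 1.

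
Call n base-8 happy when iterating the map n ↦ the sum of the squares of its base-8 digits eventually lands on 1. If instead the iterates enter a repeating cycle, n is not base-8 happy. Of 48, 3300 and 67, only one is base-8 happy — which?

48: 48 → 36 → 32 → 16 → 4 → 16  — repeats 16 (not base-8 happy)
3300: 3300 → 77 → 27 → 18 → 8 → 1  — reaches 1 (base-8 happy)
67: 67 → 10 → 5 → 25 → 10  — repeats 10 (not base-8 happy)

3300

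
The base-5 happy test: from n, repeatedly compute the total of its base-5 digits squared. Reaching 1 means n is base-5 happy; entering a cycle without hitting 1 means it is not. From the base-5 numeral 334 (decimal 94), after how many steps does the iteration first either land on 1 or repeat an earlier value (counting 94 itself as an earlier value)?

94 = (3,3,4)_5 → 3² + 3² + 4² = 9 + 9 + 16 = 34
34 = (1,1,4)_5 → 1² + 1² + 4² = 1 + 1 + 16 = 18
18 = (3,3)_5 → 3² + 3² = 9 + 9 = 18  — 18 repeats.
That took 3 steps.

3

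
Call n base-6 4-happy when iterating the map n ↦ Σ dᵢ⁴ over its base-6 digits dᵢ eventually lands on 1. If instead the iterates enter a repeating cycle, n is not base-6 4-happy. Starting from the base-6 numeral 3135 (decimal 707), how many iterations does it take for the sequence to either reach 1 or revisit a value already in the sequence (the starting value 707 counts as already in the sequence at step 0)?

12

707 = (3,1,3,5)_6 → 3⁴ + 1⁴ + 3⁴ + 5⁴ = 788
788 = (3,3,5,2)_6 → 3⁴ + 3⁴ + 5⁴ + 2⁴ = 803
803 = (3,4,1,5)_6 → 3⁴ + 4⁴ + 1⁴ + 5⁴ = 963
963 = (4,2,4,3)_6 → 4⁴ + 2⁴ + 4⁴ + 3⁴ = 609
609 = (2,4,5,3)_6 → 2⁴ + 4⁴ + 5⁴ + 3⁴ = 978
978 = (4,3,1,0)_6 → 4⁴ + 3⁴ + 1⁴ + 0⁴ = 338
338 = (1,3,2,2)_6 → 1⁴ + 3⁴ + 2⁴ + 2⁴ = 114
114 = (3,1,0)_6 → 3⁴ + 1⁴ + 0⁴ = 82
82 = (2,1,4)_6 → 2⁴ + 1⁴ + 4⁴ = 273
273 = (1,1,3,3)_6 → 1⁴ + 1⁴ + 3⁴ + 3⁴ = 164
164 = (4,3,2)_6 → 4⁴ + 3⁴ + 2⁴ = 353
353 = (1,3,4,5)_6 → 1⁴ + 3⁴ + 4⁴ + 5⁴ = 963  — 963 repeats.
That took 12 steps.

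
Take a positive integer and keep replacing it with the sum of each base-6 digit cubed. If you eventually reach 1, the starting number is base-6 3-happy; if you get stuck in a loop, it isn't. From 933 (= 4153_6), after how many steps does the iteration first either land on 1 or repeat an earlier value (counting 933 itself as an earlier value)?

9

933 = (4,1,5,3)_6 → 4³ + 1³ + 5³ + 3³ = 64 + 1 + 125 + 27 = 217
217 = (1,0,0,1)_6 → 1³ + 0³ + 0³ + 1³ = 1 + 0 + 0 + 1 = 2
2 = (2)_6 → 2³ = 8
8 = (1,2)_6 → 1³ + 2³ = 1 + 8 = 9
9 = (1,3)_6 → 1³ + 3³ = 1 + 27 = 28
28 = (4,4)_6 → 4³ + 4³ = 64 + 64 = 128
128 = (3,3,2)_6 → 3³ + 3³ + 2³ = 27 + 27 + 8 = 62
62 = (1,4,2)_6 → 1³ + 4³ + 2³ = 1 + 64 + 8 = 73
73 = (2,0,1)_6 → 2³ + 0³ + 1³ = 8 + 0 + 1 = 9  — 9 repeats.
That took 9 steps.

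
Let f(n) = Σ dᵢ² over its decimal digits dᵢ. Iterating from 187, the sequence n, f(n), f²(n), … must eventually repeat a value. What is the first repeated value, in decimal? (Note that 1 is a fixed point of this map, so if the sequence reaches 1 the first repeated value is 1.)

187 → 1² + 8² + 7² = 114
114 → 1² + 1² + 4² = 18
18 → 1² + 8² = 65
65 → 6² + 5² = 61
61 → 6² + 1² = 37
37 → 3² + 7² = 58
58 → 5² + 8² = 89
89 → 8² + 9² = 145
145 → 1² + 4² + 5² = 42
42 → 4² + 2² = 20
20 → 2² + 0² = 4
4 → 4² = 16
16 → 1² + 6² = 37  — 37 already appeared earlier.

37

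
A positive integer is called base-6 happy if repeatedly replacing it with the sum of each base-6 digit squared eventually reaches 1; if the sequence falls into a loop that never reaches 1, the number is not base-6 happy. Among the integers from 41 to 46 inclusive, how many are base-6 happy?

41: 41 → 26 → 20 → 13 → 5 → 25 → 17 → 29 → 41  (repeats 41)
42: 42 → 2 → 4 → 16 → 20 → 13 → 5 → 25 → 17 → 29 → 41 → 26 → 20  (repeats 20)
43: 43 → 3 → 9 → 10 → 17 → 29 → 41 → 26 → 20 → 13 → 5 → 25 → 17  (repeats 17)
44: 44 → 6 → 1  (reaches 1)
45: 45 → 11 → 26 → 20 → 13 → 5 → 25 → 17 → 29 → 41 → 26  (repeats 26)
46: 46 → 18 → 9 → 10 → 17 → 29 → 41 → 26 → 20 → 13 → 5 → 25 → 17  (repeats 17)
base-6 happy: 44

1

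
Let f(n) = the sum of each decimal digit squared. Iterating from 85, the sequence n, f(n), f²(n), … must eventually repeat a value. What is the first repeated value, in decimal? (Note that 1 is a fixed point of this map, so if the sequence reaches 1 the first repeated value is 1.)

89

85 → 8² + 5² = 89
89 → 8² + 9² = 145
145 → 1² + 4² + 5² = 42
42 → 4² + 2² = 20
20 → 2² + 0² = 4
4 → 4² = 16
16 → 1² + 6² = 37
37 → 3² + 7² = 58
58 → 5² + 8² = 89  — 89 already appeared earlier.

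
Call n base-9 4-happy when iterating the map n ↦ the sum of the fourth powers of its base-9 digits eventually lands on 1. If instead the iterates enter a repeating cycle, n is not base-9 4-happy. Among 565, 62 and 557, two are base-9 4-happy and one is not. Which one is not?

62

565: 565 → 7793 → 5395 → 3363 → 2433 → 243 → 81 → 1  — reaches 1 (base-9 4-happy)
62: 62 → 5392 → 3108 → 434 → 722 → 8208 → 114 → 1378 → 4098 → 1956 → 1394 → 8194 → 290 → 722  — repeats 722 (not base-9 4-happy)
557: 557 → 7793 → 5395 → 3363 → 2433 → 243 → 81 → 1  — reaches 1 (base-9 4-happy)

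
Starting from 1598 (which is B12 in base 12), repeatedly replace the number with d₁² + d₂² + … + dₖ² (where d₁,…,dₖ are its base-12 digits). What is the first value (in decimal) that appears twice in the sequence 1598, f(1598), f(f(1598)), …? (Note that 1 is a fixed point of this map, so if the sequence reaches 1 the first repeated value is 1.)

1598 = (11,1,2)_12 → 11² + 1² + 2² = 126
126 = (10,6)_12 → 10² + 6² = 136
136 = (11,4)_12 → 11² + 4² = 137
137 = (11,5)_12 → 11² + 5² = 146
146 = (1,0,2)_12 → 1² + 0² + 2² = 5
5 = (5)_12 → 5² = 25
25 = (2,1)_12 → 2² + 1² = 5  — 5 already appeared earlier.

5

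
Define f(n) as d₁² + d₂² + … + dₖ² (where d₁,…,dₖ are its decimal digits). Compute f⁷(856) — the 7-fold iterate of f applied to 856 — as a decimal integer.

37

856 → 125
125 → 30
30 → 9
9 → 81
81 → 65
65 → 61
61 → 37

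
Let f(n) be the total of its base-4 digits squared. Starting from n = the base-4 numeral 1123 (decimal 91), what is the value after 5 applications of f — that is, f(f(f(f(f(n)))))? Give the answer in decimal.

91 = (1,1,2,3)_4 → 1² + 1² + 2² + 3² = 1 + 1 + 4 + 9 = 15
15 = (3,3)_4 → 3² + 3² = 9 + 9 = 18
18 = (1,0,2)_4 → 1² + 0² + 2² = 1 + 0 + 4 = 5
5 = (1,1)_4 → 1² + 1² = 1 + 1 = 2
2 = (2)_4 → 2² = 4

4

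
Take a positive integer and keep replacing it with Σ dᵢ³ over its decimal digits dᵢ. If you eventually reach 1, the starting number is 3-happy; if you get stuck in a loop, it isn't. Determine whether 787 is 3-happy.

787 → 7³ + 8³ + 7³ = 343 + 512 + 343 = 1198
1198 → 1³ + 1³ + 9³ + 8³ = 1 + 1 + 729 + 512 = 1243
1243 → 1³ + 2³ + 4³ + 3³ = 1 + 8 + 64 + 27 = 100
100 → 1³ + 0³ + 0³ = 1 + 0 + 0 = 1  — reached 1.

3-happy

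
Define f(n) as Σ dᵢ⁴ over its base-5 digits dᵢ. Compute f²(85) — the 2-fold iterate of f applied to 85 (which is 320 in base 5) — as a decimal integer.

85 = (3,2,0)_5 → 3⁴ + 2⁴ + 0⁴ = 81 + 16 + 0 = 97
97 = (3,4,2)_5 → 3⁴ + 4⁴ + 2⁴ = 81 + 256 + 16 = 353

353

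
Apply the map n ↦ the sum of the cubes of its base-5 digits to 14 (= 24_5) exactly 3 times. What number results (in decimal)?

14 = (2,4)_5 → 72
72 = (2,4,2)_5 → 80
80 = (3,1,0)_5 → 28

28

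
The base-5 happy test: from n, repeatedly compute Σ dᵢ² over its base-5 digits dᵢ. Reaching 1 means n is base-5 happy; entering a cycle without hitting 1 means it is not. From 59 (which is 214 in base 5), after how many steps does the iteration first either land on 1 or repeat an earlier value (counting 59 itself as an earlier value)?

4

59 = (2,1,4)_5 → 21
21 = (4,1)_5 → 17
17 = (3,2)_5 → 13
13 = (2,3)_5 → 13  — 13 repeats.
That took 4 steps.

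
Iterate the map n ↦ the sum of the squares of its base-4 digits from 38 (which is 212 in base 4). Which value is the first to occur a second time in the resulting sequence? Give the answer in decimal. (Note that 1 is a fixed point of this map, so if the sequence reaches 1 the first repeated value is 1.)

38 = (2,1,2)_4 → 2² + 1² + 2² = 4 + 1 + 4 = 9
9 = (2,1)_4 → 2² + 1² = 4 + 1 = 5
5 = (1,1)_4 → 1² + 1² = 1 + 1 = 2
2 = (2)_4 → 2² = 4
4 = (1,0)_4 → 1² + 0² = 1 + 0 = 1  — reached the fixed point 1.
1 → 1, so 1 is the first repeated value.

1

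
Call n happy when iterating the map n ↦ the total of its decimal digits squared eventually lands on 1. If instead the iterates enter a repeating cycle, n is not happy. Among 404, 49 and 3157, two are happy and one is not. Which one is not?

3157

404: 404 → 32 → 13 → 10 → 1  — reaches 1 (happy)
49: 49 → 97 → 130 → 10 → 1  — reaches 1 (happy)
3157: 3157 → 84 → 80 → 64 → 52 → 29 → 85 → 89 → 145 → 42 → 20 → 4 → 16 → 37 → 58 → 89  — repeats 89 (not happy)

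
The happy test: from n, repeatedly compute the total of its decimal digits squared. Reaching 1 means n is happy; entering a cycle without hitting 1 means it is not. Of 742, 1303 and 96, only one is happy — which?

1303

742: 742 → 69 → 117 → 51 → 26 → 40 → 16 → 37 → 58 → 89 → 145 → 42 → 20 → 4 → 16  — repeats 16 (not happy)
1303: 1303 → 19 → 82 → 68 → 100 → 1  — reaches 1 (happy)
96: 96 → 117 → 51 → 26 → 40 → 16 → 37 → 58 → 89 → 145 → 42 → 20 → 4 → 16  — repeats 16 (not happy)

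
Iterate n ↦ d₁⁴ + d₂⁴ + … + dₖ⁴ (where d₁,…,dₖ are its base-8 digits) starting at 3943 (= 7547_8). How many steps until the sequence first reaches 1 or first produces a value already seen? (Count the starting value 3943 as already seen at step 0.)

7

3943 = (7,5,4,7)_8 → 5683
5683 = (1,3,0,6,3)_8 → 1459
1459 = (2,6,6,3)_8 → 2689
2689 = (5,2,0,1)_8 → 642
642 = (1,2,0,2)_8 → 33
33 = (4,1)_8 → 257
257 = (4,0,1)_8 → 257  — 257 repeats.
That took 7 steps.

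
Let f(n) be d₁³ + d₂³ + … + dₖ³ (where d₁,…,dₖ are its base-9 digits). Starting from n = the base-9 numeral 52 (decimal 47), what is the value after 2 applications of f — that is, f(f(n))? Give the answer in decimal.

47 = (5,2)_9 → 5³ + 2³ = 125 + 8 = 133
133 = (1,5,7)_9 → 1³ + 5³ + 7³ = 1 + 125 + 343 = 469

469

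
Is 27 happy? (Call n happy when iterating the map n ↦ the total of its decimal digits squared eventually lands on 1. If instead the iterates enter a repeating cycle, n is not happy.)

not happy

27 → 53
53 → 34
34 → 25
25 → 29
29 → 85
85 → 89
89 → 145
145 → 42
42 → 20
20 → 4
4 → 16
16 → 37
37 → 58
58 → 89  — 89 already seen; the sequence cycles without reaching 1.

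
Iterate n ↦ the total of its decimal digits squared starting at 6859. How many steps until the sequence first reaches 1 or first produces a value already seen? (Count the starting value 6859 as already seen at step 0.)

6859 → 6² + 8² + 5² + 9² = 36 + 64 + 25 + 81 = 206
206 → 2² + 0² + 6² = 4 + 0 + 36 = 40
40 → 4² + 0² = 16 + 0 = 16
16 → 1² + 6² = 1 + 36 = 37
37 → 3² + 7² = 9 + 49 = 58
58 → 5² + 8² = 25 + 64 = 89
89 → 8² + 9² = 64 + 81 = 145
145 → 1² + 4² + 5² = 1 + 16 + 25 = 42
42 → 4² + 2² = 16 + 4 = 20
20 → 2² + 0² = 4 + 0 = 4
4 → 4² = 16  — 16 repeats.
That took 11 steps.

11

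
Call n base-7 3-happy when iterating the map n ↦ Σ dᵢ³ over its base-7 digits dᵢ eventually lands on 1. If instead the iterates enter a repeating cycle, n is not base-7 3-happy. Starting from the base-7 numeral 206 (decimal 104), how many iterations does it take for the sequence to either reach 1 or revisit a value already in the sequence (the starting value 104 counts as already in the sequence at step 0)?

6

104 = (2,0,6)_7 → 2³ + 0³ + 6³ = 224
224 = (4,4,0)_7 → 4³ + 4³ + 0³ = 128
128 = (2,4,2)_7 → 2³ + 4³ + 2³ = 80
80 = (1,4,3)_7 → 1³ + 4³ + 3³ = 92
92 = (1,6,1)_7 → 1³ + 6³ + 1³ = 218
218 = (4,3,1)_7 → 4³ + 3³ + 1³ = 92  — 92 repeats.
That took 6 steps.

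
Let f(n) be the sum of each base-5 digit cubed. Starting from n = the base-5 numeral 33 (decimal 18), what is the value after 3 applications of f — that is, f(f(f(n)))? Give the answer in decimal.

80

18 = (3,3)_5 → 54
54 = (2,0,4)_5 → 72
72 = (2,4,2)_5 → 80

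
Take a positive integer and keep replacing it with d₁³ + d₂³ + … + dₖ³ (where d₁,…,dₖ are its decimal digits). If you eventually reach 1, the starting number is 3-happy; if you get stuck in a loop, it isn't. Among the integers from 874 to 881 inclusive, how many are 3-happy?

874: 874 → 919 → 1459 → 919  (repeats 919)
875: 875 → 980 → 1241 → 74 → 407 → 407  (repeats 407)
876: 876 → 1071 → 345 → 216 → 225 → 141 → 66 → 432 → 99 → 1458 → 702 → 351 → 153 → 153  (repeats 153)
877: 877 → 1198 → 1243 → 100 → 1  (reaches 1)
878: 878 → 1367 → 587 → 980 → 1241 → 74 → 407 → 407  (repeats 407)
879: 879 → 1584 → 702 → 351 → 153 → 153  (repeats 153)
880: 880 → 1024 → 73 → 370 → 370  (repeats 370)
881: 881 → 1025 → 134 → 92 → 737 → 713 → 371 → 371  (repeats 371)
3-happy: 877

1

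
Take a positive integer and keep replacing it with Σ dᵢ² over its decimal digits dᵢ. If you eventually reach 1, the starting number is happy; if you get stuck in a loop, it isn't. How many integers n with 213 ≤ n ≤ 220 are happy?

213: 213 → 14 → 17 → 50 → 25 → 29 → 85 → 89 → 145 → 42 → 20 → 4 → 16 → 37 → 58 → 89  (repeats 89)
214: 214 → 21 → 5 → 25 → 29 → 85 → 89 → 145 → 42 → 20 → 4 → 16 → 37 → 58 → 89  (repeats 89)
215: 215 → 30 → 9 → 81 → 65 → 61 → 37 → 58 → 89 → 145 → 42 → 20 → 4 → 16 → 37  (repeats 37)
216: 216 → 41 → 17 → 50 → 25 → 29 → 85 → 89 → 145 → 42 → 20 → 4 → 16 → 37 → 58 → 89  (repeats 89)
217: 217 → 54 → 41 → 17 → 50 → 25 → 29 → 85 → 89 → 145 → 42 → 20 → 4 → 16 → 37 → 58 → 89  (repeats 89)
218: 218 → 69 → 117 → 51 → 26 → 40 → 16 → 37 → 58 → 89 → 145 → 42 → 20 → 4 → 16  (repeats 16)
219: 219 → 86 → 100 → 1  (reaches 1)
220: 220 → 8 → 64 → 52 → 29 → 85 → 89 → 145 → 42 → 20 → 4 → 16 → 37 → 58 → 89  (repeats 89)
happy: 219

1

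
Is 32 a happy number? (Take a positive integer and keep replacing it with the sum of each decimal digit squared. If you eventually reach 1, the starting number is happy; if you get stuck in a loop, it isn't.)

happy

32 → 3² + 2² = 13
13 → 1² + 3² = 10
10 → 1² + 0² = 1  — reached 1.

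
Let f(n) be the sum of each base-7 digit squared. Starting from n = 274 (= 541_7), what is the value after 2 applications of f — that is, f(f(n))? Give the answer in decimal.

36

274 = (5,4,1)_7 → 5² + 4² + 1² = 25 + 16 + 1 = 42
42 = (6,0)_7 → 6² + 0² = 36 + 0 = 36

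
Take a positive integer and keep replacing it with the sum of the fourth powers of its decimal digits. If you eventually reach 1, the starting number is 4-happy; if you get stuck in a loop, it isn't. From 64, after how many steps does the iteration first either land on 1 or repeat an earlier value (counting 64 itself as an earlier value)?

64 → 6⁴ + 4⁴ = 1296 + 256 = 1552
1552 → 1⁴ + 5⁴ + 5⁴ + 2⁴ = 1 + 625 + 625 + 16 = 1267
1267 → 1⁴ + 2⁴ + 6⁴ + 7⁴ = 1 + 16 + 1296 + 2401 = 3714
3714 → 3⁴ + 7⁴ + 1⁴ + 4⁴ = 81 + 2401 + 1 + 256 = 2739
2739 → 2⁴ + 7⁴ + 3⁴ + 9⁴ = 16 + 2401 + 81 + 6561 = 9059
9059 → 9⁴ + 0⁴ + 5⁴ + 9⁴ = 6561 + 0 + 625 + 6561 = 13747
13747 → 1⁴ + 3⁴ + 7⁴ + 4⁴ + 7⁴ = 1 + 81 + 2401 + 256 + 2401 = 5140
5140 → 5⁴ + 1⁴ + 4⁴ + 0⁴ = 625 + 1 + 256 + 0 = 882
882 → 8⁴ + 8⁴ + 2⁴ = 4096 + 4096 + 16 = 8208
8208 → 8⁴ + 2⁴ + 0⁴ + 8⁴ = 4096 + 16 + 0 + 4096 = 8208  — 8208 repeats.
That took 10 steps.

10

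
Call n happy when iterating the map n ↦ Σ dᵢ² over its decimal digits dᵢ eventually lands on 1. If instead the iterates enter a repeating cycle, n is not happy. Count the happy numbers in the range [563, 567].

3

563: 563 → 70 → 49 → 97 → 130 → 10 → 1  — happy
564: 564 → 77 → 98 → 145 → 42 → 20 → 4 → 16 → 37 → 58 → 89 → 145  — not happy
565: 565 → 86 → 100 → 1  — happy
566: 566 → 97 → 130 → 10 → 1  — happy
567: 567 → 110 → 2 → 4 → 16 → 37 → 58 → 89 → 145 → 42 → 20 → 4  — not happy
happy: 563, 565, 566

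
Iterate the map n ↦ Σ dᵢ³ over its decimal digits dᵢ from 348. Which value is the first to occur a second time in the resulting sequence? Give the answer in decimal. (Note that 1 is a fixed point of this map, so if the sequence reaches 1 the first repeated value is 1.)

153

348 → 3³ + 4³ + 8³ = 603
603 → 6³ + 0³ + 3³ = 243
243 → 2³ + 4³ + 3³ = 99
99 → 9³ + 9³ = 1458
1458 → 1³ + 4³ + 5³ + 8³ = 702
702 → 7³ + 0³ + 2³ = 351
351 → 3³ + 5³ + 1³ = 153
153 → 1³ + 5³ + 3³ = 153  — 153 already appeared earlier.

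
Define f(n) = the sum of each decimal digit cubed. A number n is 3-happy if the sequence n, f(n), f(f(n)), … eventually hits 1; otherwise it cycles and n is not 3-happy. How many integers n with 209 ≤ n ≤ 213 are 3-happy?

209: 209 → 737 → 713 → 371 → 371  — not 3-happy
210: 210 → 9 → 729 → 1080 → 513 → 153 → 153  — not 3-happy
211: 211 → 10 → 1  — 3-happy
212: 212 → 17 → 344 → 155 → 251 → 134 → 92 → 737 → 713 → 371 → 371  — not 3-happy
213: 213 → 36 → 243 → 99 → 1458 → 702 → 351 → 153 → 153  — not 3-happy
3-happy: 211

1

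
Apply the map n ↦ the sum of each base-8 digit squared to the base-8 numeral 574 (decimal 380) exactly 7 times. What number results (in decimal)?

26

380 = (5,7,4)_8 → 5² + 7² + 4² = 90
90 = (1,3,2)_8 → 1² + 3² + 2² = 14
14 = (1,6)_8 → 1² + 6² = 37
37 = (4,5)_8 → 4² + 5² = 41
41 = (5,1)_8 → 5² + 1² = 26
26 = (3,2)_8 → 3² + 2² = 13
13 = (1,5)_8 → 1² + 5² = 26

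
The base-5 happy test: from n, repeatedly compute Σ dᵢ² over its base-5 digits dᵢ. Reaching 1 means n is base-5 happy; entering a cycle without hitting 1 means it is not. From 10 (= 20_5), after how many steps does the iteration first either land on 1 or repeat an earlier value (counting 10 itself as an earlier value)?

3

10 = (2,0)_5 → 4
4 = (4)_5 → 16
16 = (3,1)_5 → 10  — 10 repeats.
That took 3 steps.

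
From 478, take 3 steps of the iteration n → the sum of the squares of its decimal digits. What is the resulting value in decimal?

478 → 129
129 → 86
86 → 100

100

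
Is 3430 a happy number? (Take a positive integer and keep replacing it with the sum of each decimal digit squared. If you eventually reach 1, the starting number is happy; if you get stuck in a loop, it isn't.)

3430 → 3² + 4² + 3² + 0² = 9 + 16 + 9 + 0 = 34
34 → 3² + 4² = 9 + 16 = 25
25 → 2² + 5² = 4 + 25 = 29
29 → 2² + 9² = 4 + 81 = 85
85 → 8² + 5² = 64 + 25 = 89
89 → 8² + 9² = 64 + 81 = 145
145 → 1² + 4² + 5² = 1 + 16 + 25 = 42
42 → 4² + 2² = 16 + 4 = 20
20 → 2² + 0² = 4 + 0 = 4
4 → 4² = 16
16 → 1² + 6² = 1 + 36 = 37
37 → 3² + 7² = 9 + 49 = 58
58 → 5² + 8² = 25 + 64 = 89  — 89 already seen; the sequence cycles without reaching 1.

not happy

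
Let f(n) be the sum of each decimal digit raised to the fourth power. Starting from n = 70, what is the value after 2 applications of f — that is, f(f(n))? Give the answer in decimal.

273

70 → 7⁴ + 0⁴ = 2401 + 0 = 2401
2401 → 2⁴ + 4⁴ + 0⁴ + 1⁴ = 16 + 256 + 0 + 1 = 273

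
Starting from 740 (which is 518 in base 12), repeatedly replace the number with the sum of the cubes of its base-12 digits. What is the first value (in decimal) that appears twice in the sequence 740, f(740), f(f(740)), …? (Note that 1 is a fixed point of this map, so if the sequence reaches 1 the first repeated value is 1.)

1

740 = (5,1,8)_12 → 638
638 = (4,5,2)_12 → 197
197 = (1,4,5)_12 → 190
190 = (1,3,10)_12 → 1028
1028 = (7,1,8)_12 → 856
856 = (5,11,4)_12 → 1520
1520 = (10,6,8)_12 → 1728
1728 = (1,0,0,0)_12 → 1  — reached the fixed point 1.
1 → 1, so 1 is the first repeated value.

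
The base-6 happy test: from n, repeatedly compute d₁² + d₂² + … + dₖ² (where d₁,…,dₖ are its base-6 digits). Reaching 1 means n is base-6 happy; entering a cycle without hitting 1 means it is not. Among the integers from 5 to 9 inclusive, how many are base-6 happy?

1

5: 5 → 25 → 17 → 29 → 41 → 26 → 20 → 13 → 5  (repeats 5)
6: 6 → 1  (reaches 1)
7: 7 → 2 → 4 → 16 → 20 → 13 → 5 → 25 → 17 → 29 → 41 → 26 → 20  (repeats 20)
8: 8 → 5 → 25 → 17 → 29 → 41 → 26 → 20 → 13 → 5  (repeats 5)
9: 9 → 10 → 17 → 29 → 41 → 26 → 20 → 13 → 5 → 25 → 17  (repeats 17)
base-6 happy: 6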